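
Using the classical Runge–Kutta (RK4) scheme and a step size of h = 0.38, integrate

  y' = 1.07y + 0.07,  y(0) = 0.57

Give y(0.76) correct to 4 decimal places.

RK4: k1 = f(x_n, y_n); k2 = f(x_n + h/2, y_n + (h/2)·k1); k3 = f(x_n + h/2, y_n + (h/2)·k2); k4 = f(x_n + h, y_n + h·k3); y_{n+1} = y_n + (h/6)·(k1 + 2k2 + 2k3 + k4).
x=0.000000, y=0.570000:
  k1 = f(0.000000, 0.570000) = 0.679900
  k2 = f(0.190000, 0.699181) = 0.818124
  k3 = f(0.190000, 0.725443) = 0.846225
  k4 = f(0.380000, 0.891565) = 1.023975
  y ← 0.570000 + (0.38/6)·(k1 + 2k2 + 2k3 + k4) = 0.888730
x=0.380000, y=0.888730:
  k1 = f(0.380000, 0.888730) = 1.020941
  k2 = f(0.570000, 1.082708) = 1.228498
  k3 = f(0.570000, 1.122144) = 1.270694
  k4 = f(0.760000, 1.371593) = 1.537605
  y ← 0.888730 + (0.38/6)·(k1 + 2k2 + 2k3 + k4) = 1.367335
y(0.76) ≈ 1.3673

1.3673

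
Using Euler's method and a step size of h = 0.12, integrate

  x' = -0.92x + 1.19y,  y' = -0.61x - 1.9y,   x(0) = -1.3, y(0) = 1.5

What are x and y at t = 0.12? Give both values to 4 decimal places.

-0.9423, 1.2532

Euler on (x,y): x_{n+1} = x_n + h·x', y_{n+1} = y_n + h·y'.
0.000000: (-1.300000, 1.500000); f=(2.981000, -2.057000) → (-0.942280, 1.253160)
(x(0.12), y(0.12)) ≈ (-0.9423, 1.2532)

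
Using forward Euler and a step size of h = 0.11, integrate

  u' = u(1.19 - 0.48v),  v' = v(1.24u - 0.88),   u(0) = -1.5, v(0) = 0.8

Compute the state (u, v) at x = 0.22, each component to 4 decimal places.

-1.7986, 0.3803

Euler on (u,v): u_{n+1} = u_n + h·u', v_{n+1} = v_n + h·v'.
0.000000: (-1.500000, 0.800000); f=(-1.209000, -2.192000) → (-1.632990, 0.558880)
0.110000: (-1.632990, 0.558880); f=(-1.505188, -1.623495) → (-1.798561, 0.380296)
(u(0.22), v(0.22)) ≈ (-1.7986, 0.3803)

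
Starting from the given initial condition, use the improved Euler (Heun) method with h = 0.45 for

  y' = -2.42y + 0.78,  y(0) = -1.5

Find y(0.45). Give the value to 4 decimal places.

Heun: k1 = f(t_n, y_n); k2 = f(t_n + h, y_n + h·k1); y_{n+1} = y_n + (h/2)·(k1 + k2).
t=0.000000, y=-1.500000:
  k1 = f(0.000000, -1.500000) = 4.410000
  k2 = f(0.450000, 0.484500) = -0.392490
  y ← -1.500000 + (0.45/2)·(4.410000 + (-0.392490)) = -0.596060
y(0.45) ≈ -0.5961

-0.5961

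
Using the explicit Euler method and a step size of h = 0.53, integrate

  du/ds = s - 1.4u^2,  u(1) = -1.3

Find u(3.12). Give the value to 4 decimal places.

-219.1845

Euler: u_{n+1} = u_n + h·f(s_n, u_n).
s=1.000000, u=-1.300000: f=-1.366000 → u ← -1.300000 + 0.53·(-1.366000) = -2.023980
s=1.530000, u=-2.023980: f=-4.205093 → u ← -2.023980 + 0.53·(-4.205093) = -4.252679
s=2.060000, u=-4.252679: f=-23.259394 → u ← -4.252679 + 0.53·(-23.259394) = -16.580158
s=2.590000, u=-16.580158: f=-382.272300 → u ← -16.580158 + 0.53·(-382.272300) = -219.184477
u(3.12) ≈ -219.1845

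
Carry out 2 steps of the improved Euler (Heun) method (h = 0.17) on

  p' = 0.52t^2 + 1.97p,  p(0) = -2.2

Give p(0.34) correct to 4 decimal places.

-4.2480

Heun: k1 = f(t_n, p_n); k2 = f(t_n + h, p_n + h·k1); p_{n+1} = p_n + (h/2)·(k1 + k2).
t=0.000000, p=-2.200000:
  k1 = f(0.000000, -2.200000) = -4.334000
  k2 = f(0.170000, -2.936780) = -5.770429
  p ← -2.200000 + (0.17/2)·(-4.334000 + (-5.770429)) = -3.058876
t=0.170000, p=-3.058876:
  k1 = f(0.170000, -3.058876) = -6.010959
  k2 = f(0.340000, -4.080739) = -7.978945
  p ← -3.058876 + (0.17/2)·(-6.010959 + (-7.978945)) = -4.248018
p(0.34) ≈ -4.2480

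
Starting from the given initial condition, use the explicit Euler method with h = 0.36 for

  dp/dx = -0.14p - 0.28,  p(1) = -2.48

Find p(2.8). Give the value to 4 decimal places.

Euler: p_{n+1} = p_n + h·f(x_n, p_n).
x=1.000000, p=-2.480000: f=0.067200 → p ← -2.480000 + 0.36·0.067200 = -2.455808
x=1.360000, p=-2.455808: f=0.063813 → p ← -2.455808 + 0.36·0.063813 = -2.432835
x=1.720000, p=-2.432835: f=0.060597 → p ← -2.432835 + 0.36·0.060597 = -2.411020
x=2.080000, p=-2.411020: f=0.057543 → p ← -2.411020 + 0.36·0.057543 = -2.390305
x=2.440000, p=-2.390305: f=0.054643 → p ← -2.390305 + 0.36·0.054643 = -2.370634
p(2.8) ≈ -2.3706

-2.3706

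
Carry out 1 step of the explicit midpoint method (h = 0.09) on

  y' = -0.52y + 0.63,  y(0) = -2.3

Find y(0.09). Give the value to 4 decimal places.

-2.1395

Midpoint: k1 = f(t_n, y_n); k2 = f(t_n + h/2, y_n + (h/2)·k1); y_{n+1} = y_n + h·k2.
t=0.000000, y=-2.300000:
  k1 = f(0.000000, -2.300000) = 1.826000
  k2 = f(0.045000, -2.217830) = 1.783272
  y ← -2.300000 + 0.09·1.783272 = -2.139506
y(0.09) ≈ -2.1395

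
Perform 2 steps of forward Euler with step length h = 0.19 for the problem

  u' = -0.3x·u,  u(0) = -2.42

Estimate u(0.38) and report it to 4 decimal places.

Euler: u_{n+1} = u_n + h·f(x_n, u_n).
x=0.000000, u=-2.420000: f=0.000000 → u ← -2.420000 + 0.19·0.000000 = -2.420000
x=0.190000, u=-2.420000: f=0.137940 → u ← -2.420000 + 0.19·0.137940 = -2.393791
u(0.38) ≈ -2.3938

-2.3938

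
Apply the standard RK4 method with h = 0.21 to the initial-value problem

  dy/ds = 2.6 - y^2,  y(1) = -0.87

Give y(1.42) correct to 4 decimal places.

RK4: k1 = f(s_n, y_n); k2 = f(s_n + h/2, y_n + (h/2)·k1); k3 = f(s_n + h/2, y_n + (h/2)·k2); k4 = f(s_n + h, y_n + h·k3); y_{n+1} = y_n + (h/6)·(k1 + 2k2 + 2k3 + k4).
s=1.000000, y=-0.870000:
  k1 = f(1.000000, -0.870000) = 1.843100
  k2 = f(1.105000, -0.676474) = 2.142382
  k3 = f(1.105000, -0.645050) = 2.183911
  k4 = f(1.210000, -0.411379) = 2.430768
  y ← -0.870000 + (0.21/6)·(k1 + 2k2 + 2k3 + k4) = -0.417574
s=1.210000, y=-0.417574:
  k1 = f(1.210000, -0.417574) = 2.425632
  k2 = f(1.315000, -0.162883) = 2.573469
  k3 = f(1.315000, -0.147360) = 2.578285
  k4 = f(1.420000, 0.123866) = 2.584657
  y ← -0.417574 + (0.21/6)·(k1 + 2k2 + 2k3 + k4) = 0.118409
y(1.42) ≈ 0.1184

0.1184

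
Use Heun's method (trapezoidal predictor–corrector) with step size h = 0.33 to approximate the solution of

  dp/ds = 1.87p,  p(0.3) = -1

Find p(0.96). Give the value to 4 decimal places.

-3.2671

Heun: k1 = f(s_n, p_n); k2 = f(s_n + h, p_n + h·k1); p_{n+1} = p_n + (h/2)·(k1 + k2).
s=0.300000, p=-1.000000:
  k1 = f(0.300000, -1.000000) = -1.870000
  k2 = f(0.630000, -1.617100) = -3.023977
  p ← -1.000000 + (0.33/2)·(-1.870000 + (-3.023977)) = -1.807506
s=0.630000, p=-1.807506:
  k1 = f(0.630000, -1.807506) = -3.380037
  k2 = f(0.960000, -2.922918) = -5.465857
  p ← -1.807506 + (0.33/2)·(-3.380037 + (-5.465857)) = -3.267079
p(0.96) ≈ -3.2671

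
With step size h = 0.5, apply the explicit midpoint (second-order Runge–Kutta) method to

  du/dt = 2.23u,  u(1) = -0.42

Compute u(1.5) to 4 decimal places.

-1.1494

Midpoint: k1 = f(t_n, u_n); k2 = f(t_n + h/2, u_n + (h/2)·k1); u_{n+1} = u_n + h·k2.
t=1.000000, u=-0.420000:
  k1 = f(1.000000, -0.420000) = -0.936600
  k2 = f(1.250000, -0.654150) = -1.458754
  u ← -0.420000 + 0.5·(-1.458754) = -1.149377
u(1.5) ≈ -1.1494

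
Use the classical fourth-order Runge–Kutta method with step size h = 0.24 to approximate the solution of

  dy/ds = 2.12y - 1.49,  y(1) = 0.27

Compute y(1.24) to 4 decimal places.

RK4: k1 = f(s_n, y_n); k2 = f(s_n + h/2, y_n + (h/2)·k1); k3 = f(s_n + h/2, y_n + (h/2)·k2); k4 = f(s_n + h, y_n + h·k3); y_{n+1} = y_n + (h/6)·(k1 + 2k2 + 2k3 + k4).
s=1.000000, y=0.270000:
  k1 = f(1.000000, 0.270000) = -0.917600
  k2 = f(1.120000, 0.159888) = -1.151037
  k3 = f(1.120000, 0.131876) = -1.210424
  k4 = f(1.240000, -0.020502) = -1.533464
  y ← 0.270000 + (0.24/6)·(k1 + 2k2 + 2k3 + k4) = -0.016959
y(1.24) ≈ -0.0170

-0.0170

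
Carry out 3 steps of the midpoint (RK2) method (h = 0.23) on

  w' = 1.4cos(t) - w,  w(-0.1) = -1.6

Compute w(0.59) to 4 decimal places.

-0.1562

Midpoint: k1 = f(t_n, w_n); k2 = f(t_n + h/2, w_n + (h/2)·k1); w_{n+1} = w_n + h·k2.
t=-0.100000, w=-1.600000:
  k1 = f(-0.100000, -1.600000) = 2.993006
  k2 = f(0.015000, -1.255804) = 2.655647
  w ← -1.600000 + 0.23·2.655647 = -0.989201
t=0.130000, w=-0.989201:
  k1 = f(0.130000, -0.989201) = 2.377388
  k2 = f(0.245000, -0.715802) = 2.073994
  w ← -0.989201 + 0.23·2.073994 = -0.512183
t=0.360000, w=-0.512183:
  k1 = f(0.360000, -0.512183) = 1.822438
  k2 = f(0.475000, -0.302602) = 1.547612
  w ← -0.512183 + 0.23·1.547612 = -0.156232
w(0.59) ≈ -0.1562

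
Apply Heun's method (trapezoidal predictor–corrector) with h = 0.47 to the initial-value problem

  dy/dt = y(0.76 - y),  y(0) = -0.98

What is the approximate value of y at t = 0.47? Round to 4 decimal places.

Heun: k1 = f(t_n, y_n); k2 = f(t_n + h, y_n + h·k1); y_{n+1} = y_n + (h/2)·(k1 + k2).
t=0.000000, y=-0.980000:
  k1 = f(0.000000, -0.980000) = -1.705200
  k2 = f(0.470000, -1.781444) = -4.527440
  y ← -0.980000 + (0.47/2)·(-1.705200 + (-4.527440)) = -2.444670
y(0.47) ≈ -2.4447

-2.4447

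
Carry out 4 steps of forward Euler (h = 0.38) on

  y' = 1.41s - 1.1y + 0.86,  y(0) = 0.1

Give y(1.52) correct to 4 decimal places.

1.6204

Euler: y_{n+1} = y_n + h·f(s_n, y_n).
s=0.000000, y=0.100000: f=0.750000 → y ← 0.100000 + 0.38·0.750000 = 0.385000
s=0.380000, y=0.385000: f=0.972300 → y ← 0.385000 + 0.38·0.972300 = 0.754474
s=0.760000, y=0.754474: f=1.101679 → y ← 0.754474 + 0.38·1.101679 = 1.173112
s=1.140000, y=1.173112: f=1.176977 → y ← 1.173112 + 0.38·1.176977 = 1.620363
y(1.52) ≈ 1.6204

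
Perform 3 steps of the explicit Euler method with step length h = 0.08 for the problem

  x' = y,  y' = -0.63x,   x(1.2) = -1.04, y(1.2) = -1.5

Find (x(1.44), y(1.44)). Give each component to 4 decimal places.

-1.3869, -1.3248

Euler on (x,y): x_{n+1} = x_n + h·x', y_{n+1} = y_n + h·y'.
1.200000: (-1.040000, -1.500000); f=(-1.500000, 0.655200) → (-1.160000, -1.447584)
1.280000: (-1.160000, -1.447584); f=(-1.447584, 0.730800) → (-1.275807, -1.389120)
1.360000: (-1.275807, -1.389120); f=(-1.389120, 0.803758) → (-1.386936, -1.324819)
(x(1.44), y(1.44)) ≈ (-1.3869, -1.3248)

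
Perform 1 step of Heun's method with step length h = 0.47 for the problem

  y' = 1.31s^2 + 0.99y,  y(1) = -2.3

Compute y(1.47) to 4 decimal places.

-2.5028

Heun: k1 = f(s_n, y_n); k2 = f(s_n + h, y_n + h·k1); y_{n+1} = y_n + (h/2)·(k1 + k2).
s=1.000000, y=-2.300000:
  k1 = f(1.000000, -2.300000) = -0.967000
  k2 = f(1.470000, -2.754490) = 0.103834
  y ← -2.300000 + (0.47/2)·(-0.967000 + 0.103834) = -2.502844
y(1.47) ≈ -2.5028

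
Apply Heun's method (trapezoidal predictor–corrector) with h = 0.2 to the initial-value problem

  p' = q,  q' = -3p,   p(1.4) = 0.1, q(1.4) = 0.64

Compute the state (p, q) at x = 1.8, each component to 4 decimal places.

0.3170, 0.3759

Heun on (p,q): k1 = f(x_n, state_n); k2 = f(x_n + h, state_n + h·k1); state_{n+1} = state_n + (h/2)·(k1 + k2).
1.400000: (0.100000, 0.640000)
  k1 = (0.640000, -0.300000)
  predictor → (0.228000, 0.580000)
  k2 = (0.580000, -0.684000)
  → (0.222000, 0.541600)
1.600000: (0.222000, 0.541600)
  k1 = (0.541600, -0.666000)
  predictor → (0.330320, 0.408400)
  k2 = (0.408400, -0.990960)
  → (0.317000, 0.375904)
(p(1.8), q(1.8)) ≈ (0.3170, 0.3759)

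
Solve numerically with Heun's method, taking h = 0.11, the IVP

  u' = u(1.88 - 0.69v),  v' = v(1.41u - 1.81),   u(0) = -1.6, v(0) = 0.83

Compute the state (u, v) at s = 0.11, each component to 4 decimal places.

-1.8724, 0.5336

Heun on (u,v): k1 = f(s_n, state_n); k2 = f(s_n + h, state_n + h·k1); state_{n+1} = state_n + (h/2)·(k1 + k2).
0.000000: (-1.600000, 0.830000)
  k1 = (-2.091680, -3.374780)
  predictor → (-1.830085, 0.458774)
  k2 = (-2.861238, -2.014211)
  → (-1.872411, 0.533605)
(u(0.11), v(0.11)) ≈ (-1.8724, 0.5336)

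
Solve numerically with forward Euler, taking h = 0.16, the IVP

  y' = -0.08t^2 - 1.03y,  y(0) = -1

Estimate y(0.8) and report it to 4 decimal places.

-0.4152

Euler: y_{n+1} = y_n + h·f(t_n, y_n).
t=0.000000, y=-1.000000: f=1.030000 → y ← -1.000000 + 0.16·1.030000 = -0.835200
t=0.160000, y=-0.835200: f=0.858208 → y ← -0.835200 + 0.16·0.858208 = -0.697887
t=0.320000, y=-0.697887: f=0.710631 → y ← -0.697887 + 0.16·0.710631 = -0.584186
t=0.480000, y=-0.584186: f=0.583279 → y ← -0.584186 + 0.16·0.583279 = -0.490861
t=0.640000, y=-0.490861: f=0.472819 → y ← -0.490861 + 0.16·0.472819 = -0.415210
y(0.8) ≈ -0.4152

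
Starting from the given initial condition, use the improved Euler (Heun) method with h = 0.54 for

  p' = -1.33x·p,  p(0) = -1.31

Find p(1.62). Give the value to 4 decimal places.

-0.2892

Heun: k1 = f(x_n, p_n); k2 = f(x_n + h, p_n + h·k1); p_{n+1} = p_n + (h/2)·(k1 + k2).
x=0.000000, p=-1.310000:
  k1 = f(0.000000, -1.310000) = 0.000000
  k2 = f(0.540000, -1.310000) = 0.940842
  p ← -1.310000 + (0.54/2)·(0.000000 + 0.940842) = -1.055973
x=0.540000, p=-1.055973:
  k1 = f(0.540000, -1.055973) = 0.758400
  k2 = f(1.080000, -0.646437) = 0.928542
  p ← -1.055973 + (0.54/2)·(0.758400 + 0.928542) = -0.600498
x=1.080000, p=-0.600498:
  k1 = f(1.080000, -0.600498) = 0.862556
  k2 = f(1.620000, -0.134718) = 0.290264
  p ← -0.600498 + (0.54/2)·(0.862556 + 0.290264) = -0.289237
p(1.62) ≈ -0.2892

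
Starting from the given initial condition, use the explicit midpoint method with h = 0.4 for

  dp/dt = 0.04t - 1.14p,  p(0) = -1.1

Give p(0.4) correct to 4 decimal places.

-0.7096

Midpoint: k1 = f(t_n, p_n); k2 = f(t_n + h/2, p_n + (h/2)·k1); p_{n+1} = p_n + h·k2.
t=0.000000, p=-1.100000:
  k1 = f(0.000000, -1.100000) = 1.254000
  k2 = f(0.200000, -0.849200) = 0.976088
  p ← -1.100000 + 0.4·0.976088 = -0.709565
p(0.4) ≈ -0.7096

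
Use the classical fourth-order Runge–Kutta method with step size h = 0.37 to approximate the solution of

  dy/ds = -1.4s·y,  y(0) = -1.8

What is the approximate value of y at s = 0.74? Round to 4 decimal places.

RK4: k1 = f(s_n, y_n); k2 = f(s_n + h/2, y_n + (h/2)·k1); k3 = f(s_n + h/2, y_n + (h/2)·k2); k4 = f(s_n + h, y_n + h·k3); y_{n+1} = y_n + (h/6)·(k1 + 2k2 + 2k3 + k4).
s=0.000000, y=-1.800000:
  k1 = f(0.000000, -1.800000) = 0.000000
  k2 = f(0.185000, -1.800000) = 0.466200
  k3 = f(0.185000, -1.713753) = 0.443862
  k4 = f(0.370000, -1.635771) = 0.847329
  y ← -1.800000 + (0.37/6)·(k1 + 2k2 + 2k3 + k4) = -1.635507
s=0.370000, y=-1.635507:
  k1 = f(0.370000, -1.635507) = 0.847193
  k2 = f(0.555000, -1.478776) = 1.149009
  k3 = f(0.555000, -1.422940) = 1.105625
  k4 = f(0.740000, -1.226426) = 1.270577
  y ← -1.635507 + (0.37/6)·(k1 + 2k2 + 2k3 + k4) = -1.226840
y(0.74) ≈ -1.2268

-1.2268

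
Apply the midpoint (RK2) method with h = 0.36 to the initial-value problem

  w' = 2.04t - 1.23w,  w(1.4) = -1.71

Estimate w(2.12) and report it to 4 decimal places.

1.0156

Midpoint: k1 = f(t_n, w_n); k2 = f(t_n + h/2, w_n + (h/2)·k1); w_{n+1} = w_n + h·k2.
t=1.400000, w=-1.710000:
  k1 = f(1.400000, -1.710000) = 4.959300
  k2 = f(1.580000, -0.817326) = 4.228511
  w ← -1.710000 + 0.36·4.228511 = -0.187736
t=1.760000, w=-0.187736:
  k1 = f(1.760000, -0.187736) = 3.821315
  k2 = f(1.940000, 0.500101) = 3.342476
  w ← -0.187736 + 0.36·3.342476 = 1.015555
w(2.12) ≈ 1.0156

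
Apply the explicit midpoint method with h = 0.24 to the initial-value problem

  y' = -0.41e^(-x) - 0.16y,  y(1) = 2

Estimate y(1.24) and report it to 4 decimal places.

1.8933

Midpoint: k1 = f(x_n, y_n); k2 = f(x_n + h/2, y_n + (h/2)·k1); y_{n+1} = y_n + h·k2.
x=1.000000, y=2.000000:
  k1 = f(1.000000, 2.000000) = -0.470831
  k2 = f(1.120000, 1.943500) = -0.444735
  y ← 2.000000 + 0.24·(-0.444735) = 1.893264
y(1.24) ≈ 1.8933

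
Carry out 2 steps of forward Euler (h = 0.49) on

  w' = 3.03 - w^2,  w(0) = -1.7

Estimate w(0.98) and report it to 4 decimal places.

Euler: w_{n+1} = w_n + h·f(x_n, w_n).
x=0.000000, w=-1.700000: f=0.140000 → w ← -1.700000 + 0.49·0.140000 = -1.631400
x=0.490000, w=-1.631400: f=0.368534 → w ← -1.631400 + 0.49·0.368534 = -1.450818
w(0.98) ≈ -1.4508

-1.4508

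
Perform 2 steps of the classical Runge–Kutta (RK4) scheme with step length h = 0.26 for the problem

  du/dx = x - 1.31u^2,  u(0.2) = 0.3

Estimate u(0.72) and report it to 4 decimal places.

0.4501

RK4: k1 = f(x_n, u_n); k2 = f(x_n + h/2, u_n + (h/2)·k1); k3 = f(x_n + h/2, u_n + (h/2)·k2); k4 = f(x_n + h, u_n + h·k3); u_{n+1} = u_n + (h/6)·(k1 + 2k2 + 2k3 + k4).
x=0.200000, u=0.300000:
  k1 = f(0.200000, 0.300000) = 0.082100
  k2 = f(0.330000, 0.310673) = 0.203562
  k3 = f(0.330000, 0.326463) = 0.190383
  k4 = f(0.460000, 0.349499) = 0.299984
  u ← 0.300000 + (0.26/6)·(k1 + 2k2 + 2k3 + k4) = 0.350699
x=0.460000, u=0.350699:
  k1 = f(0.460000, 0.350699) = 0.298884
  k2 = f(0.590000, 0.389554) = 0.391205
  k3 = f(0.590000, 0.401555) = 0.378767
  k4 = f(0.720000, 0.449178) = 0.455693
  u ← 0.350699 + (0.26/6)·(k1 + 2k2 + 2k3 + k4) = 0.450128
u(0.72) ≈ 0.4501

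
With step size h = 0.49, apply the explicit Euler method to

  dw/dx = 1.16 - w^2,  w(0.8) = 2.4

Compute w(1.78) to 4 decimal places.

0.7040

Euler: w_{n+1} = w_n + h·f(x_n, w_n).
x=0.800000, w=2.400000: f=-4.600000 → w ← 2.400000 + 0.49·(-4.600000) = 0.146000
x=1.290000, w=0.146000: f=1.138684 → w ← 0.146000 + 0.49·1.138684 = 0.703955
w(1.78) ≈ 0.7040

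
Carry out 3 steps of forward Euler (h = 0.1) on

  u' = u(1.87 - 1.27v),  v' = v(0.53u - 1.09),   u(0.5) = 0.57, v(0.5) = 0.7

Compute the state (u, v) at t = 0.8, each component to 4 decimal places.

Euler on (u,v): u_{n+1} = u_n + h·u', v_{n+1} = v_n + h·v'.
0.500000: (0.570000, 0.700000); f=(0.559170, -0.551530) → (0.625917, 0.644847)
0.600000: (0.625917, 0.644847); f=(0.657867, -0.488964) → (0.691704, 0.595951)
0.700000: (0.691704, 0.595951); f=(0.769965, -0.431109) → (0.768700, 0.552840)
(u(0.8), v(0.8)) ≈ (0.7687, 0.5528)

0.7687, 0.5528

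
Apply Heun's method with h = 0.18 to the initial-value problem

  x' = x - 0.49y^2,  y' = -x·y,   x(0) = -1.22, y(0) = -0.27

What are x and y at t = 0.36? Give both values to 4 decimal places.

Heun on (x,y): k1 = f(t_n, state_n); k2 = f(t_n + h, state_n + h·k1); state_{n+1} = state_n + (h/2)·(k1 + k2).
0.000000: (-1.220000, -0.270000)
  k1 = (-1.255721, -0.329400)
  predictor → (-1.446030, -0.329292)
  k2 = (-1.499162, -0.476166)
  → (-1.467939, -0.342501)
0.180000: (-1.467939, -0.342501)
  k1 = (-1.525420, -0.502771)
  predictor → (-1.742515, -0.433000)
  k2 = (-1.834385, -0.754508)
  → (-1.770322, -0.455656)
(x(0.36), y(0.36)) ≈ (-1.7703, -0.4557)

-1.7703, -0.4557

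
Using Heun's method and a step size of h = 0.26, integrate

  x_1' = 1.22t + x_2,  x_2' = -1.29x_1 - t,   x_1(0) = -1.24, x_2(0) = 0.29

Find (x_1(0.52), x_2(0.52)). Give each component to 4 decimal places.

Heun on (x_1,x_2): k1 = f(t_n, state_n); k2 = f(t_n + h, state_n + h·k1); state_{n+1} = state_n + (h/2)·(k1 + k2).
0.000000: (-1.240000, 0.290000)
  k1 = (0.290000, 1.599600)
  predictor → (-1.164600, 0.705896)
  k2 = (1.023096, 1.242334)
  → (-1.069298, 0.659451)
0.260000: (-1.069298, 0.659451)
  k1 = (0.976651, 1.119394)
  predictor → (-0.815368, 0.950494)
  k2 = (1.584894, 0.531825)
  → (-0.736297, 0.874110)
(x_1(0.52), x_2(0.52)) ≈ (-0.7363, 0.8741)

-0.7363, 0.8741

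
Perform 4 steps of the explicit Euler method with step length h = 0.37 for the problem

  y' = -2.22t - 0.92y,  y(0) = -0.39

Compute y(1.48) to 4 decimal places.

Euler: y_{n+1} = y_n + h·f(t_n, y_n).
t=0.000000, y=-0.390000: f=0.358800 → y ← -0.390000 + 0.37·0.358800 = -0.257244
t=0.370000, y=-0.257244: f=-0.584736 → y ← -0.257244 + 0.37·(-0.584736) = -0.473596
t=0.740000, y=-0.473596: f=-1.207092 → y ← -0.473596 + 0.37·(-1.207092) = -0.920220
t=1.110000, y=-0.920220: f=-1.617598 → y ← -0.920220 + 0.37·(-1.617598) = -1.518731
y(1.48) ≈ -1.5187

-1.5187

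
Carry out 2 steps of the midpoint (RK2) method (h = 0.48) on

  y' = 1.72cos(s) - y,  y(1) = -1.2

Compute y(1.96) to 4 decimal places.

-0.5225

Midpoint: k1 = f(s_n, y_n); k2 = f(s_n + h/2, y_n + (h/2)·k1); y_{n+1} = y_n + h·k2.
s=1.000000, y=-1.200000:
  k1 = f(1.000000, -1.200000) = 2.129320
  k2 = f(1.240000, -0.688963) = 1.247613
  y ← -1.200000 + 0.48·1.247613 = -0.601146
s=1.480000, y=-0.601146:
  k1 = f(1.480000, -0.601146) = 0.757101
  k2 = f(1.720000, -0.419442) = 0.163762
  y ← -0.601146 + 0.48·0.163762 = -0.522540
y(1.96) ≈ -0.5225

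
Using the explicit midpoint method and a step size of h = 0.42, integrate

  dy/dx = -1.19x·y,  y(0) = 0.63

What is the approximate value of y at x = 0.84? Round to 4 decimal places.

0.4050

Midpoint: k1 = f(x_n, y_n); k2 = f(x_n + h/2, y_n + (h/2)·k1); y_{n+1} = y_n + h·k2.
x=0.000000, y=0.630000:
  k1 = f(0.000000, 0.630000) = 0.000000
  k2 = f(0.210000, 0.630000) = -0.157437
  y ← 0.630000 + 0.42·(-0.157437) = 0.563876
x=0.420000, y=0.563876:
  k1 = f(0.420000, 0.563876) = -0.281825
  k2 = f(0.630000, 0.504693) = -0.378368
  y ← 0.563876 + 0.42·(-0.378368) = 0.404962
y(0.84) ≈ 0.4050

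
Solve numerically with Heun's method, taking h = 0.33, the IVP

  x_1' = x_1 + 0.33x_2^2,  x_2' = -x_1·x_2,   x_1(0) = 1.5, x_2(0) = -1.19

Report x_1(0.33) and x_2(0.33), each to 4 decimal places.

2.1989, -0.6824

Heun on (x_1,x_2): k1 = f(t_n, state_n); k2 = f(t_n + h, state_n + h·k1); state_{n+1} = state_n + (h/2)·(k1 + k2).
0.000000: (1.500000, -1.190000)
  k1 = (1.967313, 1.785000)
  predictor → (2.149213, -0.600950)
  k2 = (2.268390, 1.291570)
  → (2.198891, -0.682366)
(x_1(0.33), x_2(0.33)) ≈ (2.1989, -0.6824)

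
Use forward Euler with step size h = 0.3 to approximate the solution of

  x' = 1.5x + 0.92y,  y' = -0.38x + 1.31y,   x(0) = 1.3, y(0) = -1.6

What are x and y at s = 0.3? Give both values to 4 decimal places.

1.4434, -2.3770

Euler on (x,y): x_{n+1} = x_n + h·x', y_{n+1} = y_n + h·y'.
0.000000: (1.300000, -1.600000); f=(0.478000, -2.590000) → (1.443400, -2.377000)
(x(0.3), y(0.3)) ≈ (1.4434, -2.3770)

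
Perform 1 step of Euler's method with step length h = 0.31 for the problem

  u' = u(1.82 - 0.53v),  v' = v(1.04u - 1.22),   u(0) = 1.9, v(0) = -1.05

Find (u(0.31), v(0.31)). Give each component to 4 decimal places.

3.2998, -1.2961

Euler on (u,v): u_{n+1} = u_n + h·u', v_{n+1} = v_n + h·v'.
0.000000: (1.900000, -1.050000); f=(4.515350, -0.793800) → (3.299758, -1.296078)
(u(0.31), v(0.31)) ≈ (3.2998, -1.2961)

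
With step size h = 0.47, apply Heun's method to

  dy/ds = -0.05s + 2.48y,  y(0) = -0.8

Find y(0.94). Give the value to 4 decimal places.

-6.5135

Heun: k1 = f(s_n, y_n); k2 = f(s_n + h, y_n + h·k1); y_{n+1} = y_n + (h/2)·(k1 + k2).
s=0.000000, y=-0.800000:
  k1 = f(0.000000, -0.800000) = -1.984000
  k2 = f(0.470000, -1.732480) = -4.320050
  y ← -0.800000 + (0.47/2)·(-1.984000 + (-4.320050)) = -2.281452
s=0.470000, y=-2.281452:
  k1 = f(0.470000, -2.281452) = -5.681501
  k2 = f(0.940000, -4.951757) = -12.327358
  y ← -2.281452 + (0.47/2)·(-5.681501 + (-12.327358)) = -6.513534
y(0.94) ≈ -6.5135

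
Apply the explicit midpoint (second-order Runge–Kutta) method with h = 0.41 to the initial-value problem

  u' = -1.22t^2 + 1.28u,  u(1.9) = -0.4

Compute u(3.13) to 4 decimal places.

Midpoint: k1 = f(t_n, u_n); k2 = f(t_n + h/2, u_n + (h/2)·k1); u_{n+1} = u_n + h·k2.
t=1.900000, u=-0.400000:
  k1 = f(1.900000, -0.400000) = -4.916200
  k2 = f(2.105000, -1.407821) = -7.207861
  u ← -0.400000 + 0.41·(-7.207861) = -3.355223
t=2.310000, u=-3.355223:
  k1 = f(2.310000, -3.355223) = -10.804728
  k2 = f(2.515000, -5.570192) = -14.846621
  u ← -3.355223 + 0.41·(-14.846621) = -9.442338
t=2.720000, u=-9.442338:
  k1 = f(2.720000, -9.442338) = -21.112240
  k2 = f(2.925000, -13.770347) = -28.063907
  u ← -9.442338 + 0.41·(-28.063907) = -20.948539
u(3.13) ≈ -20.9485

-20.9485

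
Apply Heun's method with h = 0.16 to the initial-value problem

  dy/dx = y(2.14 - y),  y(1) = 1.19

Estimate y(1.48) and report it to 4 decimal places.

Heun: k1 = f(x_n, y_n); k2 = f(x_n + h, y_n + h·k1); y_{n+1} = y_n + (h/2)·(k1 + k2).
x=1.000000, y=1.190000:
  k1 = f(1.000000, 1.190000) = 1.130500
  k2 = f(1.160000, 1.370880) = 1.054371
  y ← 1.190000 + (0.16/2)·(1.130500 + 1.054371) = 1.364790
x=1.160000, y=1.364790:
  k1 = f(1.160000, 1.364790) = 1.057999
  k2 = f(1.320000, 1.534070) = 0.929539
  y ← 1.364790 + (0.16/2)·(1.057999 + 0.929539) = 1.523793
x=1.320000, y=1.523793:
  k1 = f(1.320000, 1.523793) = 0.938972
  k2 = f(1.480000, 1.674028) = 0.780050
  y ← 1.523793 + (0.16/2)·(0.938972 + 0.780050) = 1.661315
y(1.48) ≈ 1.6613

1.6613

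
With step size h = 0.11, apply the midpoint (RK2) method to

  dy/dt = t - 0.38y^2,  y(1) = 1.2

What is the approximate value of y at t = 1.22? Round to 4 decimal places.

1.3128

Midpoint: k1 = f(t_n, y_n); k2 = f(t_n + h/2, y_n + (h/2)·k1); y_{n+1} = y_n + h·k2.
t=1.000000, y=1.200000:
  k1 = f(1.000000, 1.200000) = 0.452800
  k2 = f(1.055000, 1.224904) = 0.484852
  y ← 1.200000 + 0.11·0.484852 = 1.253334
t=1.110000, y=1.253334:
  k1 = f(1.110000, 1.253334) = 0.513079
  k2 = f(1.165000, 1.281553) = 0.540896
  y ← 1.253334 + 0.11·0.540896 = 1.312832
y(1.22) ≈ 1.3128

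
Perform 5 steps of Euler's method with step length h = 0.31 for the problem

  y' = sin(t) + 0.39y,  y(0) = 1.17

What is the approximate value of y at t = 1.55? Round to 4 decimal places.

3.0015

Euler: y_{n+1} = y_n + h·f(t_n, y_n).
t=0.000000, y=1.170000: f=0.456300 → y ← 1.170000 + 0.31·0.456300 = 1.311453
t=0.310000, y=1.311453: f=0.816525 → y ← 1.311453 + 0.31·0.816525 = 1.564576
t=0.620000, y=1.564576: f=1.191220 → y ← 1.564576 + 0.31·1.191220 = 1.933854
t=0.930000, y=1.933854: f=1.555823 → y ← 1.933854 + 0.31·1.555823 = 2.416159
t=1.240000, y=2.416159: f=1.888086 → y ← 2.416159 + 0.31·1.888086 = 3.001466
y(1.55) ≈ 3.0015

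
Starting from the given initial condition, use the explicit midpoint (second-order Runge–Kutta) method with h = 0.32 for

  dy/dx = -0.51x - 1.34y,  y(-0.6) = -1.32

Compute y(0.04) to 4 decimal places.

-0.5370

Midpoint: k1 = f(x_n, y_n); k2 = f(x_n + h/2, y_n + (h/2)·k1); y_{n+1} = y_n + h·k2.
x=-0.600000, y=-1.320000:
  k1 = f(-0.600000, -1.320000) = 2.074800
  k2 = f(-0.440000, -0.988032) = 1.548363
  y ← -1.320000 + 0.32·1.548363 = -0.824524
x=-0.280000, y=-0.824524:
  k1 = f(-0.280000, -0.824524) = 1.247662
  k2 = f(-0.120000, -0.624898) = 0.898563
  y ← -0.824524 + 0.32·0.898563 = -0.536984
y(0.04) ≈ -0.5370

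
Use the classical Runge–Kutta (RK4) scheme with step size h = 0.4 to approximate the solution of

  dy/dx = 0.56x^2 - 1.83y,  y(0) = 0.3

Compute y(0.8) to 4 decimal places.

RK4: k1 = f(x_n, y_n); k2 = f(x_n + h/2, y_n + (h/2)·k1); k3 = f(x_n + h/2, y_n + (h/2)·k2); k4 = f(x_n + h, y_n + h·k3); y_{n+1} = y_n + (h/6)·(k1 + 2k2 + 2k3 + k4).
x=0.000000, y=0.300000:
  k1 = f(0.000000, 0.300000) = -0.549000
  k2 = f(0.200000, 0.190200) = -0.325666
  k3 = f(0.200000, 0.234867) = -0.407406
  k4 = f(0.400000, 0.137038) = -0.161179
  y ← 0.300000 + (0.4/6)·(k1 + 2k2 + 2k3 + k4) = 0.154912
x=0.400000, y=0.154912:
  k1 = f(0.400000, 0.154912) = -0.193889
  k2 = f(0.600000, 0.116134) = -0.010925
  k3 = f(0.600000, 0.152727) = -0.077890
  k4 = f(0.800000, 0.123756) = 0.131927
  y ← 0.154912 + (0.4/6)·(k1 + 2k2 + 2k3 + k4) = 0.138939
y(0.8) ≈ 0.1389

0.1389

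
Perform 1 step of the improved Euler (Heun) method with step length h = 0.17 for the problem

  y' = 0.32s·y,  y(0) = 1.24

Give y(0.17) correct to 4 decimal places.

1.2457

Heun: k1 = f(s_n, y_n); k2 = f(s_n + h, y_n + h·k1); y_{n+1} = y_n + (h/2)·(k1 + k2).
s=0.000000, y=1.240000:
  k1 = f(0.000000, 1.240000) = 0.000000
  k2 = f(0.170000, 1.240000) = 0.067456
  y ← 1.240000 + (0.17/2)·(0.000000 + 0.067456) = 1.245734
y(0.17) ≈ 1.2457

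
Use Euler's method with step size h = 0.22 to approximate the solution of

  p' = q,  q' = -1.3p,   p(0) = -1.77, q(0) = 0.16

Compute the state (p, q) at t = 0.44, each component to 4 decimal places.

-1.5882, 1.1624

Euler on (p,q): p_{n+1} = p_n + h·p', q_{n+1} = q_n + h·q'.
0.000000: (-1.770000, 0.160000); f=(0.160000, 2.301000) → (-1.734800, 0.666220)
0.220000: (-1.734800, 0.666220); f=(0.666220, 2.255240) → (-1.588232, 1.162373)
(p(0.44), q(0.44)) ≈ (-1.5882, 1.1624)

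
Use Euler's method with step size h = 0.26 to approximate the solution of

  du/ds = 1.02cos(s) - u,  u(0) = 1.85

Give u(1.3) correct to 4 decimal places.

Euler: u_{n+1} = u_n + h·f(s_n, u_n).
s=0.000000, u=1.850000: f=-0.830000 → u ← 1.850000 + 0.26·(-0.830000) = 1.634200
s=0.260000, u=1.634200: f=-0.648482 → u ← 1.634200 + 0.26·(-0.648482) = 1.465595
s=0.520000, u=1.465595: f=-0.580419 → u ← 1.465595 + 0.26·(-0.580419) = 1.314686
s=0.780000, u=1.314686: f=-0.589554 → u ← 1.314686 + 0.26·(-0.589554) = 1.161402
s=1.040000, u=1.161402: f=-0.645057 → u ← 1.161402 + 0.26·(-0.645057) = 0.993687
u(1.3) ≈ 0.9937

0.9937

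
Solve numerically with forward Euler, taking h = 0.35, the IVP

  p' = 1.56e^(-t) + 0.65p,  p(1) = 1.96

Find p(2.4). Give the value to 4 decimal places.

5.2273

Euler: p_{n+1} = p_n + h·f(t_n, p_n).
t=1.000000, p=1.960000: f=1.847892 → p ← 1.960000 + 0.35·1.847892 = 2.606762
t=1.350000, p=2.606762: f=2.098810 → p ← 2.606762 + 0.35·2.098810 = 3.341346
t=1.700000, p=3.341346: f=2.456861 → p ← 3.341346 + 0.35·2.456861 = 4.201247
t=2.050000, p=4.201247: f=2.931637 → p ← 4.201247 + 0.35·2.931637 = 5.227320
p(2.4) ≈ 5.2273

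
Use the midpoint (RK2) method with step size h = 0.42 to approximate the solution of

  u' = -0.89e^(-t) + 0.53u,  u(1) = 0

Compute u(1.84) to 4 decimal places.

-0.2414

Midpoint: k1 = f(t_n, u_n); k2 = f(t_n + h/2, u_n + (h/2)·k1); u_{n+1} = u_n + h·k2.
t=1.000000, u=0.000000:
  k1 = f(1.000000, 0.000000) = -0.327413
  k2 = f(1.210000, -0.068757) = -0.301837
  u ← 0.000000 + 0.42·(-0.301837) = -0.126771
t=1.420000, u=-0.126771:
  k1 = f(1.420000, -0.126771) = -0.282314
  k2 = f(1.630000, -0.186057) = -0.272988
  u ← -0.126771 + 0.42·(-0.272988) = -0.241426
u(1.84) ≈ -0.2414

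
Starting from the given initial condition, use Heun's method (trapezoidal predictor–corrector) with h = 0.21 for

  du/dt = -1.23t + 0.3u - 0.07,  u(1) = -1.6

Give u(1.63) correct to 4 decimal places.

Heun: k1 = f(t_n, u_n); k2 = f(t_n + h, u_n + h·k1); u_{n+1} = u_n + (h/2)·(k1 + k2).
t=1.000000, u=-1.600000:
  k1 = f(1.000000, -1.600000) = -1.780000
  k2 = f(1.210000, -1.973800) = -2.150440
  u ← -1.600000 + (0.21/2)·(-1.780000 + (-2.150440)) = -2.012696
t=1.210000, u=-2.012696:
  k1 = f(1.210000, -2.012696) = -2.162109
  k2 = f(1.420000, -2.466739) = -2.556622
  u ← -2.012696 + (0.21/2)·(-2.162109 + (-2.556622)) = -2.508163
t=1.420000, u=-2.508163:
  k1 = f(1.420000, -2.508163) = -2.569049
  k2 = f(1.630000, -3.047663) = -2.989199
  u ← -2.508163 + (0.21/2)·(-2.569049 + (-2.989199)) = -3.091779
u(1.63) ≈ -3.0918

-3.0918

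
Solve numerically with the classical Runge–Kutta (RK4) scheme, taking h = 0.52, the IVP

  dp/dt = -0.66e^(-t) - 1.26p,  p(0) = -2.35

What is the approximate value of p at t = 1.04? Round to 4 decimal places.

-0.8479

RK4: k1 = f(t_n, p_n); k2 = f(t_n + h/2, p_n + (h/2)·k1); k3 = f(t_n + h/2, p_n + (h/2)·k2); k4 = f(t_n + h, p_n + h·k3); p_{n+1} = p_n + (h/6)·(k1 + 2k2 + 2k3 + k4).
t=0.000000, p=-2.350000:
  k1 = f(0.000000, -2.350000) = 2.301000
  k2 = f(0.260000, -1.751740) = 1.698298
  k3 = f(0.260000, -1.908442) = 1.895743
  k4 = f(0.520000, -1.364213) = 1.326525
  p ← -2.350000 + (0.52/6)·(k1 + 2k2 + 2k3 + k4) = -1.412647
t=0.520000, p=-1.412647:
  k1 = f(0.520000, -1.412647) = 1.387552
  k2 = f(0.780000, -1.051884) = 1.022826
  k3 = f(0.780000, -1.146713) = 1.142310
  k4 = f(1.040000, -0.818646) = 0.798214
  p ← -1.412647 + (0.52/6)·(k1 + 2k2 + 2k3 + k4) = -0.847924
p(1.04) ≈ -0.8479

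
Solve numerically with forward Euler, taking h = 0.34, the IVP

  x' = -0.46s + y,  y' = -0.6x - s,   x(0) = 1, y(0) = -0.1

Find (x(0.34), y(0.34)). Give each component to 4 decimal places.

Euler on (x,y): x_{n+1} = x_n + h·x', y_{n+1} = y_n + h·y'.
0.000000: (1.000000, -0.100000); f=(-0.100000, -0.600000) → (0.966000, -0.304000)
(x(0.34), y(0.34)) ≈ (0.9660, -0.3040)

0.9660, -0.3040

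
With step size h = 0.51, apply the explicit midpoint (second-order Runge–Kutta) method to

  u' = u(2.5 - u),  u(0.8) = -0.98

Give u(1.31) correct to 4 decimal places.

Midpoint: k1 = f(x_n, u_n); k2 = f(x_n + h/2, u_n + (h/2)·k1); u_{n+1} = u_n + h·k2.
x=0.800000, u=-0.980000:
  k1 = f(0.800000, -0.980000) = -3.410400
  k2 = f(1.055000, -1.849652) = -8.045343
  u ← -0.980000 + 0.51·(-8.045343) = -5.083125
u(1.31) ≈ -5.0831

-5.0831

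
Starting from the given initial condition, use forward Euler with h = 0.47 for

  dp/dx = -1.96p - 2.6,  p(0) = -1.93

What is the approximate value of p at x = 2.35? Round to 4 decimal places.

Euler: p_{n+1} = p_n + h·f(x_n, p_n).
x=0.000000, p=-1.930000: f=1.182800 → p ← -1.930000 + 0.47·1.182800 = -1.374084
x=0.470000, p=-1.374084: f=0.093205 → p ← -1.374084 + 0.47·0.093205 = -1.330278
x=0.940000, p=-1.330278: f=0.007345 → p ← -1.330278 + 0.47·0.007345 = -1.326826
x=1.410000, p=-1.326826: f=0.000579 → p ← -1.326826 + 0.47·0.000579 = -1.326554
x=1.880000, p=-1.326554: f=0.000046 → p ← -1.326554 + 0.47·0.000046 = -1.326532
p(2.35) ≈ -1.3265

-1.3265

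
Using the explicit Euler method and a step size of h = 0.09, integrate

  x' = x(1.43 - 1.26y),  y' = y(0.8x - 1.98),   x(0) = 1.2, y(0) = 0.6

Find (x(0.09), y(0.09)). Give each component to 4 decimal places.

1.2728, 0.5449

Euler on (x,y): x_{n+1} = x_n + h·x', y_{n+1} = y_n + h·y'.
0.000000: (1.200000, 0.600000); f=(0.808800, -0.612000) → (1.272792, 0.544920)
(x(0.09), y(0.09)) ≈ (1.2728, 0.5449)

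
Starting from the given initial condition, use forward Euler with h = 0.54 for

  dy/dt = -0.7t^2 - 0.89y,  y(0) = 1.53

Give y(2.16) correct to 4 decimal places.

Euler: y_{n+1} = y_n + h·f(t_n, y_n).
t=0.000000, y=1.530000: f=-1.361700 → y ← 1.530000 + 0.54·(-1.361700) = 0.794682
t=0.540000, y=0.794682: f=-0.911387 → y ← 0.794682 + 0.54·(-0.911387) = 0.302533
t=1.080000, y=0.302533: f=-1.085734 → y ← 0.302533 + 0.54·(-1.085734) = -0.283764
t=1.620000, y=-0.283764: f=-1.584530 → y ← -0.283764 + 0.54·(-1.584530) = -1.139410
y(2.16) ≈ -1.1394

-1.1394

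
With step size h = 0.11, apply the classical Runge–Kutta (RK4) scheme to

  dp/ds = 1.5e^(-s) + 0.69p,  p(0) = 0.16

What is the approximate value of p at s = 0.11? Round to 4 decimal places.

RK4: k1 = f(s_n, p_n); k2 = f(s_n + h/2, p_n + (h/2)·k1); k3 = f(s_n + h/2, p_n + (h/2)·k2); k4 = f(s_n + h, p_n + h·k3); p_{n+1} = p_n + (h/6)·(k1 + 2k2 + 2k3 + k4).
s=0.000000, p=0.160000:
  k1 = f(0.000000, 0.160000) = 1.610400
  k2 = f(0.055000, 0.248572) = 1.591242
  k3 = f(0.055000, 0.247518) = 1.590515
  k4 = f(0.110000, 0.334957) = 1.574871
  p ← 0.160000 + (0.11/6)·(k1 + 2k2 + 2k3 + k4) = 0.335061
p(0.11) ≈ 0.3351

0.3351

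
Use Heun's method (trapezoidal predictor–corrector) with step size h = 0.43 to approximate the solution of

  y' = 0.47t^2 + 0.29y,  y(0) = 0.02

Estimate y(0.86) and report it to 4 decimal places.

0.1426

Heun: k1 = f(t_n, y_n); k2 = f(t_n + h, y_n + h·k1); y_{n+1} = y_n + (h/2)·(k1 + k2).
t=0.000000, y=0.020000:
  k1 = f(0.000000, 0.020000) = 0.005800
  k2 = f(0.430000, 0.022494) = 0.093426
  y ← 0.020000 + (0.43/2)·(0.005800 + 0.093426) = 0.041334
t=0.430000, y=0.041334:
  k1 = f(0.430000, 0.041334) = 0.098890
  k2 = f(0.860000, 0.083856) = 0.371930
  y ← 0.041334 + (0.43/2)·(0.098890 + 0.371930) = 0.142560
y(0.86) ≈ 0.1426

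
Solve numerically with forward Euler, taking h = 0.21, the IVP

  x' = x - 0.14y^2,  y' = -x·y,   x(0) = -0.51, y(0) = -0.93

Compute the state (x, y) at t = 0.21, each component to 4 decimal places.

Euler on (x,y): x_{n+1} = x_n + h·x', y_{n+1} = y_n + h·y'.
0.000000: (-0.510000, -0.930000); f=(-0.631086, -0.474300) → (-0.642528, -1.029603)
(x(0.21), y(0.21)) ≈ (-0.6425, -1.0296)

-0.6425, -1.0296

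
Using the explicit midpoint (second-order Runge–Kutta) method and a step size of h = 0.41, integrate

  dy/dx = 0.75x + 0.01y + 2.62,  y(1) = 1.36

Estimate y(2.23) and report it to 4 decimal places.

Midpoint: k1 = f(x_n, y_n); k2 = f(x_n + h/2, y_n + (h/2)·k1); y_{n+1} = y_n + h·k2.
x=1.000000, y=1.360000:
  k1 = f(1.000000, 1.360000) = 3.383600
  k2 = f(1.205000, 2.053638) = 3.544286
  y ← 1.360000 + 0.41·3.544286 = 2.813157
x=1.410000, y=2.813157:
  k1 = f(1.410000, 2.813157) = 3.705632
  k2 = f(1.615000, 3.572812) = 3.866978
  y ← 2.813157 + 0.41·3.866978 = 4.398618
x=1.820000, y=4.398618:
  k1 = f(1.820000, 4.398618) = 4.028986
  k2 = f(2.025000, 5.224561) = 4.190996
  y ← 4.398618 + 0.41·4.190996 = 6.116927
y(2.23) ≈ 6.1169

6.1169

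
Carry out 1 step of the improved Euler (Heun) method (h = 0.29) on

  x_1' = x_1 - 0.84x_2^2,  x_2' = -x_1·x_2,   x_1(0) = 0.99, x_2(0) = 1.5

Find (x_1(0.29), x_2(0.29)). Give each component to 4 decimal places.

0.8259, 1.1716

Heun on (x_1,x_2): k1 = f(t_n, state_n); k2 = f(t_n + h, state_n + h·k1); state_{n+1} = state_n + (h/2)·(k1 + k2).
0.000000: (0.990000, 1.500000)
  k1 = (-0.900000, -1.485000)
  predictor → (0.729000, 1.069350)
  k2 = (-0.231548, -0.779556)
  → (0.825926, 1.171639)
(x_1(0.29), x_2(0.29)) ≈ (0.8259, 1.1716)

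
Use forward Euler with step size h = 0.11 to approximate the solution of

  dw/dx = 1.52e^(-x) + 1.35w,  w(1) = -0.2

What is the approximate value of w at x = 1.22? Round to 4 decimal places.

Euler: w_{n+1} = w_n + h·f(x_n, w_n).
x=1.000000, w=-0.200000: f=0.289177 → w ← -0.200000 + 0.11·0.289177 = -0.168191
x=1.110000, w=-0.168191: f=0.273872 → w ← -0.168191 + 0.11·0.273872 = -0.138065
w(1.22) ≈ -0.1381

-0.1381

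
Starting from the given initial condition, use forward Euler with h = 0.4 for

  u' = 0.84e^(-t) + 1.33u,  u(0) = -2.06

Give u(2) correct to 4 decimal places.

Euler: u_{n+1} = u_n + h·f(t_n, u_n).
t=0.000000, u=-2.060000: f=-1.899800 → u ← -2.060000 + 0.4·(-1.899800) = -2.819920
t=0.400000, u=-2.819920: f=-3.187425 → u ← -2.819920 + 0.4·(-3.187425) = -4.094890
t=0.800000, u=-4.094890: f=-5.068767 → u ← -4.094890 + 0.4·(-5.068767) = -6.122397
t=1.200000, u=-6.122397: f=-7.889785 → u ← -6.122397 + 0.4·(-7.889785) = -9.278311
t=1.600000, u=-9.278311: f=-12.170560 → u ← -9.278311 + 0.4·(-12.170560) = -14.146535
u(2) ≈ -14.1465

-14.1465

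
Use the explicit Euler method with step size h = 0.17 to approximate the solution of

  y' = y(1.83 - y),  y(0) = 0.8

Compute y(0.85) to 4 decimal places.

1.4571

Euler: y_{n+1} = y_n + h·f(x_n, y_n).
x=0.000000, y=0.800000: f=0.824000 → y ← 0.800000 + 0.17·0.824000 = 0.940080
x=0.170000, y=0.940080: f=0.836596 → y ← 0.940080 + 0.17·0.836596 = 1.082301
x=0.340000, y=1.082301: f=0.809235 → y ← 1.082301 + 0.17·0.809235 = 1.219871
x=0.510000, y=1.219871: f=0.744278 → y ← 1.219871 + 0.17·0.744278 = 1.346399
x=0.680000, y=1.346399: f=0.651120 → y ← 1.346399 + 0.17·0.651120 = 1.457089
y(0.85) ≈ 1.4571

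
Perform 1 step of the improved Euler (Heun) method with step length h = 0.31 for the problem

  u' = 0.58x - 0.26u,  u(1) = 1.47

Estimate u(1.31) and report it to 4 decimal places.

1.5567

Heun: k1 = f(x_n, u_n); k2 = f(x_n + h, u_n + h·k1); u_{n+1} = u_n + (h/2)·(k1 + k2).
x=1.000000, u=1.470000:
  k1 = f(1.000000, 1.470000) = 0.197800
  k2 = f(1.310000, 1.531318) = 0.361657
  u ← 1.470000 + (0.31/2)·(0.197800 + 0.361657) = 1.556716
u(1.31) ≈ 1.5567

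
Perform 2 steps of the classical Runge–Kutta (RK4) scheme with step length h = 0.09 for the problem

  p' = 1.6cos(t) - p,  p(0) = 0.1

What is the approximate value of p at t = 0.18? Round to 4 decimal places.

RK4: k1 = f(t_n, p_n); k2 = f(t_n + h/2, p_n + (h/2)·k1); k3 = f(t_n + h/2, p_n + (h/2)·k2); k4 = f(t_n + h, p_n + h·k3); p_{n+1} = p_n + (h/6)·(k1 + 2k2 + 2k3 + k4).
t=0.000000, p=0.100000:
  k1 = f(0.000000, 0.100000) = 1.500000
  k2 = f(0.045000, 0.167500) = 1.430880
  k3 = f(0.045000, 0.164390) = 1.433991
  k4 = f(0.090000, 0.229059) = 1.364465
  p ← 0.100000 + (0.09/6)·(k1 + 2k2 + 2k3 + k4) = 0.228913
t=0.090000, p=0.228913:
  k1 = f(0.090000, 0.228913) = 1.364611
  k2 = f(0.135000, 0.290321) = 1.295122
  k3 = f(0.135000, 0.287194) = 1.298249
  k4 = f(0.180000, 0.345755) = 1.228394
  p ← 0.228913 + (0.09/6)·(k1 + 2k2 + 2k3 + k4) = 0.345609
p(0.18) ≈ 0.3456

0.3456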